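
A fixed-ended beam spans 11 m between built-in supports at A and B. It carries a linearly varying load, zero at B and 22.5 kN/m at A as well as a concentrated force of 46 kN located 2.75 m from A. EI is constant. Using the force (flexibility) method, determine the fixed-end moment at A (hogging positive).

Take the two fixed-end moments M_A, M_B as redundants; the released structure is the simple span AB.
End rotations of the released simple span under the applied load (×1/EI):
  at A: triangular load, peak 22.5: w₀L³/(45EI) = 665.5/EI
  at B: triangular load, peak 22.5: 7w₀L³/(360EI) = 582.3/EI
  at A: point load 46 at a = 2.75: Pab(L + b)/(6LEI) = 304.4/EI
  at B: point load 46 at a = 2.75: Pab(L + a)/(6LEI) = 217.4/EI
  θ_A0 = 969.9/EI,  θ_B0 = 799.7/EI
Flexibility coefficients: a unit moment at one end gives L/(3EI) there and L/(6EI) at the far end, so f₁₁ = f₂₂ = 3.667/EI and f₁₂ = f₂₁ = 1.833/EI.
Compatibility — zero rotation at each built-in end:
  3.667 M_A + 1.833 M_B = 969.9
  1.833 M_A + 3.667 M_B = 799.7
Solving the pair gives M_A = 207.3 kN·m and M_B = 114.5 kN·m (hogging).

M_A = 207.3 kN·m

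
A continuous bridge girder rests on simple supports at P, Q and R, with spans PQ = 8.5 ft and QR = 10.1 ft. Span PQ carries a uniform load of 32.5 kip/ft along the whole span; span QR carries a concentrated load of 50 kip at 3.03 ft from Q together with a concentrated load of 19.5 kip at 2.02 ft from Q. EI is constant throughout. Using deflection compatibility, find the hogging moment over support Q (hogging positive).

Insert a hinge at Q; M_Q is the redundant, and each span becomes simply supported.
Discontinuity in slope at Q on the released structure — sum the simple-span end rotations:
  span PQ: UDL 32.5: wL³/(24EI) = 831.6/EI
  span QR: point load 50 at a = 3.03: Pab(L + b)/(6LEI) = 303.5/EI
  span QR: point load 19.5 at a = 2.02: Pab(L + b)/(6LEI) = 95.48/EI
  relative rotation θ_0 = (831.6 + 399)/EI = 1231/EI
A unit hogging moment at Q produces rotation L₁/(3EI) + L₂/(3EI) = 6.2/EI.
Slope continuity at Q: θ_0 = M_Q·6.2/EI, so M_Q = 1231/6.2 = 198.5 kip·ft (hogging).

M_Q = 198.5 kip·ft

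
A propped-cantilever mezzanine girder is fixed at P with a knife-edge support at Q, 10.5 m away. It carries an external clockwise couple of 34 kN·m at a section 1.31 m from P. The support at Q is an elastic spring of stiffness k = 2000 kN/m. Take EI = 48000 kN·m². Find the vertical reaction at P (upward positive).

Take the reaction at Q as the redundant and release it; the primary structure is a cantilever fixed at P.
Downward deflection at the released point Q due to the loads:
  clockwise couple 34 at a = 1.31: M₀a(2L − a)/(2EI) = 438.5/EI
Flexibility coefficient — unit upward force at Q: δ_{QQ} = L³/(3EI) = 385.9/EI.
With EI = 48000 kN·m²: δ_0 = 0.009135 m and δ_{QQ} = 0.008039 m/kN.
Compatibility — the spring shortens by R_Q/k under the reaction it provides: δ_0 − R_Q·δ_{QQ} = R_Q/k. With 1/k = 0.0005 m/kN, R_Q = δ_0 / (δ_{QQ} + 1/k) = 0.009135 / (0.008039 + 0.0005) = 1.07 kN.
Vertical equilibrium: R_P = ΣP − R_Q = 0 − 1.07 = -1.07 kN.

R_P = -1.07 kN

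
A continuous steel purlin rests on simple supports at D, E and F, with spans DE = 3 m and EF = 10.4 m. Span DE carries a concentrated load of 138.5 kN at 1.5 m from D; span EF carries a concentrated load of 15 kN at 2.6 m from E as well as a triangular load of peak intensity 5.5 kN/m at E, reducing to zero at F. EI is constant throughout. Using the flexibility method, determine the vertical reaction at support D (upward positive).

R_D = 46.55 kN

Release continuity at E by inserting a hinge; the redundant is the internal moment M_E. The primary structure is two simply-supported spans DE and EF.
Rotations at E on the released spans (each span's end-slope, ×1/EI):
  span DE: point load 138.5 at a = 1.5: Pab(L + a)/(6LEI) = 77.91/EI
  span EF: point load 15 at a = 2.6: Pab(L + b)/(6LEI) = 88.72/EI
  span EF: triangular load, peak 5.5: w₀L³/(45EI) = 137.5/EI
  relative rotation θ_0 = (77.91 + 226.2)/EI = 304.1/EI
A unit hogging moment at E produces rotation L₁/(3EI) + L₂/(3EI) = 4.467/EI.
Slope continuity at E: θ_0 = M_E·4.467/EI, so M_E = 304.1/4.467 = 68.09 kN·m (hogging).
Span DE, ΣM about D with M_E applied at E: R_E^{DE}·3 = 207.8 + 68.09, so R_E^{DE} = 91.95 kN and R_D = 138.5 − 91.95 = 46.55 kN.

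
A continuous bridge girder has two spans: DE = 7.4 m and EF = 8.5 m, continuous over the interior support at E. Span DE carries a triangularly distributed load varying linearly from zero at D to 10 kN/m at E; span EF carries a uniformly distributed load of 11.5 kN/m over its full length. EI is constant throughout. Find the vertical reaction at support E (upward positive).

Take M_E as the redundant. Released structure: two simple spans DE and EF with a hinge at E.
Rotations at E on the released spans (each span's end-slope, ×1/EI):
  span DE: triangular load, peak 10: w₀L³/(45EI) = 90.05/EI
  span EF: UDL 11.5: wL³/(24EI) = 294.3/EI
  relative rotation θ_0 = (90.05 + 294.3)/EI = 384.3/EI
A unit hogging moment at E produces rotation L₁/(3EI) + L₂/(3EI) = 5.3/EI.
Compatibility: M_E·(L₁+L₂)/(3EI) = θ_0, giving M_E = 72.51 kN·m (hogging).
Span DE, ΣM about D with M_E applied at E: R_E^{DE}·7.4 = 182.5 + 72.51, so R_E^{DE} = 34.47 kN and R_D = 37 − 34.47 = 2.534 kN.
Span EF, ΣM about F: R_E^{EF}·8.5 = 415.4 + 72.51, so R_E^{EF} = 57.41 kN and R_F = 97.75 − 57.41 = 40.34 kN.
R_E = 34.47 + 57.41 = 91.87 kN.

R_E = 91.87 kN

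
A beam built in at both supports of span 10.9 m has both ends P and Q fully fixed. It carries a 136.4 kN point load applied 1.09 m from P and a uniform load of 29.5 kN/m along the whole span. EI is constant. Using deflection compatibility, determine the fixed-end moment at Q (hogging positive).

Take the two fixed-end moments M_P, M_Q as redundants; the released structure is the simple span PQ.
End rotations of the released simple span under the applied load (×1/EI):
  at P: point load 136.4 at a = 1.09: Pab(L + b)/(6LEI) = 461.9/EI
  at Q: point load 136.4 at a = 1.09: Pab(L + a)/(6LEI) = 267.4/EI
  at P: UDL 29.5: wL³/(24EI) = 1592/EI
  at Q: UDL 29.5: wL³/(24EI) = 1592/EI
  θ_P0 = 2054/EI,  θ_Q0 = 1859/EI
Flexibility coefficients: a unit moment at one end gives L/(3EI) there and L/(6EI) at the far end, so f₁₁ = f₂₂ = 3.633/EI and f₁₂ = f₂₁ = 1.817/EI.
Compatibility — zero rotation at each built-in end:
  3.633 M_P + 1.817 M_Q = 2054
  1.817 M_P + 3.633 M_Q = 1859
Solving the pair gives M_P = 412.5 kN·m and M_Q = 305.5 kN·m (hogging).

M_Q = 305.5 kN·m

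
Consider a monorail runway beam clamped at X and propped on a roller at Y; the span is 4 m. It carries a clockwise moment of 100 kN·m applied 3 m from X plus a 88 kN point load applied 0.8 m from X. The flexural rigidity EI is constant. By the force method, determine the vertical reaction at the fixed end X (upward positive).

Choose R_Y as the redundant. The primary structure is the cantilever fixed at X.
Downward deflection at the released point Y due to the loads:
  clockwise couple 100 at a = 3: M₀a(2L − a)/(2EI) = 750/EI
  point load 88 at a = 0.8: Pa²(3L − a)/(6EI) = 105.1/EI
  δ_0 = 855.1/EI
Tip deflection under a unit load at Y: L³/(3EI) = 21.33/EI.
The prop prevents deflection at Y: R_Y = δ_0/δ_{YY} = 855.1/21.33 = 40.08 kN.
Vertical equilibrium: R_X = ΣP − R_Y = 88 − 40.08 = 47.92 kN.

R_X = 47.92 kN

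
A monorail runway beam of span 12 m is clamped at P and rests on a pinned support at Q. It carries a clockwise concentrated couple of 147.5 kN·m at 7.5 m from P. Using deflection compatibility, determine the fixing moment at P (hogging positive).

M_P = -42.64 kN·m

Release the roller at Q. Primary structure: cantilever fixed at P.
Deflection at Q on the released cantilever, summing each load's contribution:
  clockwise couple 147.5 at a = 7.5: M₀a(2L − a)/(2EI) = 9127/EI
Tip deflection under a unit load at Q: L³/(3EI) = 576/EI.
The prop prevents deflection at Q: R_Q = δ_0/δ_{QQ} = 9127/576 = 15.84 kN.
Moment equilibrium about P: M_P = Σ(load moments about P) − R_Q·L = 147.5 − 15.84×12 = -42.64 kN·m.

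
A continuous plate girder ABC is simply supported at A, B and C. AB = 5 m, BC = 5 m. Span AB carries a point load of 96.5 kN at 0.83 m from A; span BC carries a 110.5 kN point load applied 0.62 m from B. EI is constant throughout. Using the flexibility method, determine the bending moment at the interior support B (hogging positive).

M_B = 47.62 kN·m

Insert a hinge at B; M_B is the redundant, and each span becomes simply supported.
Discontinuity in slope at B on the released structure — sum the simple-span end rotations:
  span AB: point load 96.5 at a = 0.83: Pab(L + a)/(6LEI) = 64.91/EI
  span BC: point load 110.5 at a = 0.62: Pab(L + b)/(6LEI) = 93.82/EI
  relative rotation θ_0 = (64.91 + 93.82)/EI = 158.7/EI
A unit hogging moment at B produces rotation L₁/(3EI) + L₂/(3EI) = 3.333/EI.
Compatibility: M_B·(L₁+L₂)/(3EI) = θ_0, giving M_B = 47.62 kN·m (hogging).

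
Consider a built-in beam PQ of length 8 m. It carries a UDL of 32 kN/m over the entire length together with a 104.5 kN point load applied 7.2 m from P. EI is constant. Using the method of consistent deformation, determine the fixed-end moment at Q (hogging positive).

M_Q = 238.4 kN·m

Release both end moments; the primary structure is a simply-supported span PQ with redundants M_P and M_Q.
End rotations of the released simple span under the applied load (×1/EI):
  at P: UDL 32: wL³/(24EI) = 682.7/EI
  at Q: UDL 32: wL³/(24EI) = 682.7/EI
  at P: point load 104.5 at a = 7.2: Pab(L + b)/(6LEI) = 110.4/EI
  at Q: point load 104.5 at a = 7.2: Pab(L + a)/(6LEI) = 190.6/EI
  θ_P0 = 793/EI,  θ_Q0 = 873.3/EI
Flexibility coefficients: a unit moment at one end gives L/(3EI) there and L/(6EI) at the far end, so f₁₁ = f₂₂ = 2.667/EI and f₁₂ = f₂₁ = 1.333/EI.
Compatibility — zero rotation at each built-in end:
  2.667 M_P + 1.333 M_Q = 793
  1.333 M_P + 2.667 M_Q = 873.3
Solving the pair gives M_P = 178.2 kN·m and M_Q = 238.4 kN·m (hogging).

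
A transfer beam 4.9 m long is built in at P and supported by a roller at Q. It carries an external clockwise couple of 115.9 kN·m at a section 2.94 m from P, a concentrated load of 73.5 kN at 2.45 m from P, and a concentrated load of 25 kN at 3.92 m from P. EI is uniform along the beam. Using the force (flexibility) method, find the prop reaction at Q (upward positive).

Remove the prop at Q; the released (primary) structure is a cantilever built in at P.
Primary-structure tip deflection at Q by superposition:
  clockwise couple 115.9 at a = 2.94: M₀a(2L − a)/(2EI) = 1169/EI
  point load 73.5 at a = 2.45: Pa²(3L − a)/(6EI) = 900.8/EI
  point load 25 at a = 3.92: Pa²(3L − a)/(6EI) = 690.2/EI
  δ_0 = 2760/EI
Flexibility coefficient — unit upward force at Q: δ_{QQ} = L³/(3EI) = 39.22/EI.
Compatibility at Q: δ_0 − R_Q·δ_{QQ} = 0, so R_Q = 2760/39.22 = 70.37 kN.

R_Q = 70.37 kN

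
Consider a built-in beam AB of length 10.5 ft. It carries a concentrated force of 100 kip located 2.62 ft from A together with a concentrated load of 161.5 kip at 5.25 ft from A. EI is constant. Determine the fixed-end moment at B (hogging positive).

Release both end moments; the primary structure is a simply-supported span AB with redundants M_A and M_B.
End rotations of the released simple span under the applied load (×1/EI):
  at A: point load 100 at a = 2.62: Pab(L + b)/(6LEI) = 602.3/EI
  at B: point load 100 at a = 2.62: Pab(L + a)/(6LEI) = 430/EI
  at A: point load 161.5 at a = 5.25: Pab(L + b)/(6LEI) = 1113/EI
  at B: point load 161.5 at a = 5.25: Pab(L + a)/(6LEI) = 1113/EI
  θ_A0 = 1715/EI,  θ_B0 = 1543/EI
Flexibility coefficients: a unit moment at one end gives L/(3EI) there and L/(6EI) at the far end, so f₁₁ = f₂₂ = 3.5/EI and f₁₂ = f₂₁ = 1.75/EI.
Compatibility — zero rotation at each built-in end:
  3.5 M_A + 1.75 M_B = 1715
  1.75 M_A + 3.5 M_B = 1543
Solving the pair gives M_A = 359.5 kip·ft and M_B = 261 kip·ft (hogging).

M_B = 261 kip·ft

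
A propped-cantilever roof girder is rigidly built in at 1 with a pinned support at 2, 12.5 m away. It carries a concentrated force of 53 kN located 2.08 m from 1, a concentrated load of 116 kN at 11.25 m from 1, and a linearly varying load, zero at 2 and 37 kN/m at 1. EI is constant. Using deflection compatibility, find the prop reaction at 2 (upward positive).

Remove the prop at 2; the released (primary) structure is a cantilever built in at 1.
Downward deflection at the released point 2 due to the loads:
  point load 53 at a = 2.08: Pa²(3L − a)/(6EI) = 1354/EI
  point load 116 at a = 11.25: Pa²(3L − a)/(6EI) = 64230/EI
  triangular load, peak 37 at the fixed end: w₀L⁴/(30EI) = 30111/EI
  δ_0 = 95695/EI
Flexibility coefficient — unit upward force at 2: δ_{22} = L³/(3EI) = 651/EI.
The prop prevents deflection at 2: R_2 = δ_0/δ_{22} = 95695/651 = 147 kN.

R_2 = 147 kN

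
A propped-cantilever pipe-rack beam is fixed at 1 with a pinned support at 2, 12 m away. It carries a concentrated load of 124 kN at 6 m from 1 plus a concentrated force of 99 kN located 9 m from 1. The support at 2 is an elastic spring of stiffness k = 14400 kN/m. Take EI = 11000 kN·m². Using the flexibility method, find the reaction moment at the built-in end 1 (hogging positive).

Remove the prop at 2; the released (primary) structure is a cantilever built in at 1.
Deflection at 2 on the released cantilever, summing each load's contribution:
  point load 124 at a = 6: Pa²(3L − a)/(6EI) = 22320/EI
  point load 99 at a = 9: Pa²(3L − a)/(6EI) = 36086/EI
  δ_0 = 58406/EI
Flexibility coefficient — unit upward force at 2: δ_{22} = L³/(3EI) = 576/EI.
With EI = 11000 kN·m²: δ_0 = 5.3096 m and δ_{22} = 0.052364 m/kN.
Compatibility — the spring shortens by R_2/k under the reaction it provides: δ_0 − R_2·δ_{22} = R_2/k. With 1/k = 0.000069 m/kN, R_2 = δ_0 / (δ_{22} + 1/k) = 5.3096 / (0.052364 + 0.000069) = 101.3 kN.
Moment equilibrium about 1: M_1 = Σ(load moments about 1) − R_2·L = 1635 − 101.3×12 = 419.8 kN·m.

M_1 = 419.8 kN·m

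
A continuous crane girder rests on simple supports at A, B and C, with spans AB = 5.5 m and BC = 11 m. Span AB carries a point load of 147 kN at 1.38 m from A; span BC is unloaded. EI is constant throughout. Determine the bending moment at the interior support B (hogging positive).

Release continuity at B by inserting a hinge; the redundant is the internal moment M_B. The primary structure is two simply-supported spans AB and BC.
Discontinuity in slope at B on the released structure — sum the simple-span end rotations:
  span AB: point load 147 at a = 1.38: Pab(L + a)/(6LEI) = 174.2/EI
  relative rotation θ_0 = (174.2 + 0)/EI = 174.2/EI
A unit hogging moment at B produces rotation L₁/(3EI) + L₂/(3EI) = 5.5/EI.
Slope continuity at B: θ_0 = M_B·5.5/EI, so M_B = 174.2/5.5 = 31.68 kN·m (hogging).

M_B = 31.68 kN·m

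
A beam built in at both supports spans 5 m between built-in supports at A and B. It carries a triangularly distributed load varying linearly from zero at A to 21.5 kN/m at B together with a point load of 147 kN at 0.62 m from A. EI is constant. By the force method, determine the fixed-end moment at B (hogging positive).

Take the two fixed-end moments M_A, M_B as redundants; the released structure is the simple span AB.
Simple-span end rotations at A and B under the given loads:
  at A: triangular load, peak 21.5: 7w₀L³/(360EI) = 52.26/EI
  at B: triangular load, peak 21.5: w₀L³/(45EI) = 59.72/EI
  at A: point load 147 at a = 0.62: Pab(L + b)/(6LEI) = 124.8/EI
  at B: point load 147 at a = 0.62: Pab(L + a)/(6LEI) = 74.78/EI
  θ_A0 = 177.1/EI,  θ_B0 = 134.5/EI
Flexibility coefficients: a unit moment at one end gives L/(3EI) there and L/(6EI) at the far end, so f₁₁ = f₂₂ = 1.667/EI and f₁₂ = f₂₁ = 0.8333/EI.
Compatibility — zero rotation at each built-in end:
  1.667 M_A + 0.8333 M_B = 177.1
  0.8333 M_A + 1.667 M_B = 134.5
Solving the pair gives M_A = 87.86 kN·m and M_B = 36.77 kN·m (hogging).

M_B = 36.77 kN·m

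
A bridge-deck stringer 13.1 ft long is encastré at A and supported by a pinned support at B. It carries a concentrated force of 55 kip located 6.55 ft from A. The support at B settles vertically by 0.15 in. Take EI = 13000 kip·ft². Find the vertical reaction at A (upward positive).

R_A = 38.03 kip

Choose R_B as the redundant. The primary structure is the cantilever fixed at A.
Free-end deflection of the primary structure under the applied loading (downward +):
  point load 55 at a = 6.55: Pa²(3L − a)/(6EI) = 12880/EI
Flexibility coefficient — unit upward force at B: δ_{BB} = L³/(3EI) = 749.4/EI.
With EI = 13000 kip·ft²: δ_0 = 0.99075 ft and δ_{BB} = 0.057643 ft/kip.
Compatibility — the beam at B must follow the support down by 0.0125 ft: δ_0 − R_B·δ_{BB} = 0.0125, so R_B = (0.99075 − 0.0125)/0.057643 = 16.97 kip.
Vertical equilibrium: R_A = ΣP − R_B = 55 − 16.97 = 38.03 kip.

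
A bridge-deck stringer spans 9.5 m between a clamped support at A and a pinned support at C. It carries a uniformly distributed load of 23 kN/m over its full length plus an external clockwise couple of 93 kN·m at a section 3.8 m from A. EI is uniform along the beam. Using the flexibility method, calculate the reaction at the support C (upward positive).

R_C = 91.34 kN

Choose R_C as the redundant. The primary structure is the cantilever fixed at A.
Free-end deflection of the primary structure under the applied loading (downward +):
  UDL 23: wL⁴/(8EI) = 23417/EI
  clockwise couple 93 at a = 3.8: M₀a(2L − a)/(2EI) = 2686/EI
  δ_0 = 26103/EI
Flexibility coefficient — unit upward force at C: δ_{CC} = L³/(3EI) = 285.8/EI.
Compatibility at C: δ_0 − R_C·δ_{CC} = 0, so R_C = 26103/285.8 = 91.34 kN.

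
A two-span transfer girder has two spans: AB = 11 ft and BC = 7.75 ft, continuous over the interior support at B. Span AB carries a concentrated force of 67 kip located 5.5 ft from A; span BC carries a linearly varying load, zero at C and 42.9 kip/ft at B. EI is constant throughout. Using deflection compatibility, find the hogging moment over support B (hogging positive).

M_B = 152.1 kip·ft

Release continuity at B by inserting a hinge; the redundant is the internal moment M_B. The primary structure is two simply-supported spans AB and BC.
Discontinuity in slope at B on the released structure — sum the simple-span end rotations:
  span AB: point load 67 at a = 5.5: Pab(L + a)/(6LEI) = 506.7/EI
  span BC: triangular load, peak 42.9: w₀L³/(45EI) = 443.8/EI
  relative rotation θ_0 = (506.7 + 443.8)/EI = 950.4/EI
A unit hogging moment at B produces rotation L₁/(3EI) + L₂/(3EI) = 6.25/EI.
Slope continuity at B: θ_0 = M_B·6.25/EI, so M_B = 950.4/6.25 = 152.1 kip·ft (hogging).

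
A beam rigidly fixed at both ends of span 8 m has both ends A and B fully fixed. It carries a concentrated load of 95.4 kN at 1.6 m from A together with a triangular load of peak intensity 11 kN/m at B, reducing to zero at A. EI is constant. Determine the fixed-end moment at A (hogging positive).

M_A = 121.2 kN·m

Take the two fixed-end moments M_A, M_B as redundants; the released structure is the simple span AB.
End rotations of the released simple span under the applied load (×1/EI):
  at A: point load 95.4 at a = 1.6: Pab(L + b)/(6LEI) = 293.1/EI
  at B: point load 95.4 at a = 1.6: Pab(L + a)/(6LEI) = 195.4/EI
  at A: triangular load, peak 11: 7w₀L³/(360EI) = 109.5/EI
  at B: triangular load, peak 11: w₀L³/(45EI) = 125.2/EI
  θ_A0 = 402.6/EI,  θ_B0 = 320.5/EI
Flexibility coefficients: a unit moment at one end gives L/(3EI) there and L/(6EI) at the far end, so f₁₁ = f₂₂ = 2.667/EI and f₁₂ = f₂₁ = 1.333/EI.
Compatibility — zero rotation at each built-in end:
  2.667 M_A + 1.333 M_B = 402.6
  1.333 M_A + 2.667 M_B = 320.5
Solving the pair gives M_A = 121.2 kN·m and M_B = 59.62 kN·m (hogging).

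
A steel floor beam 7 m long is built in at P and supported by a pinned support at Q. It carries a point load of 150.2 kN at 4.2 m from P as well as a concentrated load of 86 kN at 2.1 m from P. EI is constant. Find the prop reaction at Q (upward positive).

R_Q = 75.34 kN

Take the reaction at Q as the redundant and release it; the primary structure is a cantilever fixed at P.
Deflection at Q on the released cantilever, summing each load's contribution:
  point load 150.2 at a = 4.2: Pa²(3L − a)/(6EI) = 7419/EI
  point load 86 at a = 2.1: Pa²(3L − a)/(6EI) = 1195/EI
  δ_0 = 8613/EI
Tip deflection under a unit load at Q: L³/(3EI) = 114.3/EI.
The prop prevents deflection at Q: R_Q = δ_0/δ_{QQ} = 8613/114.3 = 75.34 kN.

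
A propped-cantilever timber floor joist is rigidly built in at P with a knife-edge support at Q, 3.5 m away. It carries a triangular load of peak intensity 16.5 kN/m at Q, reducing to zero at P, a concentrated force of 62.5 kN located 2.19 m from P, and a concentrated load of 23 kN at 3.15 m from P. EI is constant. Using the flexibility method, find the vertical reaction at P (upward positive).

R_P = 49.88 kN

Choose R_Q as the redundant. The primary structure is the cantilever fixed at P.
Free-end deflection of the primary structure under the applied loading (downward +):
  triangular load, peak 16.5 at the free end: 11w₀L⁴/(120EI) = 227/EI
  point load 62.5 at a = 2.19: Pa²(3L − a)/(6EI) = 415.2/EI
  point load 23 at a = 3.15: Pa²(3L − a)/(6EI) = 279.6/EI
  δ_0 = 921.7/EI
Flexibility coefficient — unit upward force at Q: δ_{QQ} = L³/(3EI) = 14.29/EI.
Compatibility at Q: δ_0 − R_Q·δ_{QQ} = 0, so R_Q = 921.7/14.29 = 64.49 kN.
Vertical equilibrium: R_P = ΣP − R_Q = 114.4 − 64.49 = 49.88 kN.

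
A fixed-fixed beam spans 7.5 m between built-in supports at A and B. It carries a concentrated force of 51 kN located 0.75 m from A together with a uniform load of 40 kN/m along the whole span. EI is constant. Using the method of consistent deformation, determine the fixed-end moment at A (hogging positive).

M_A = 218.5 kN·m

Release both end moments; the primary structure is a simply-supported span AB with redundants M_A and M_B.
Simple-span end rotations at A and B under the given loads:
  at A: point load 51 at a = 0.75: Pab(L + b)/(6LEI) = 81.76/EI
  at B: point load 51 at a = 0.75: Pab(L + a)/(6LEI) = 47.33/EI
  at A: UDL 40: wL³/(24EI) = 703.1/EI
  at B: UDL 40: wL³/(24EI) = 703.1/EI
  θ_A0 = 784.9/EI,  θ_B0 = 750.5/EI
Flexibility coefficients: a unit moment at one end gives L/(3EI) there and L/(6EI) at the far end, so f₁₁ = f₂₂ = 2.5/EI and f₁₂ = f₂₁ = 1.25/EI.
Compatibility — zero rotation at each built-in end:
  2.5 M_A + 1.25 M_B = 784.9
  1.25 M_A + 2.5 M_B = 750.5
Solving the pair gives M_A = 218.5 kN·m and M_B = 190.9 kN·m (hogging).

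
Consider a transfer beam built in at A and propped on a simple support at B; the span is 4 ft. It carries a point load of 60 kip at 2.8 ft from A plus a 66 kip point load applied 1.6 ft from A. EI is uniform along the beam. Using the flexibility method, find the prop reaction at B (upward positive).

R_B = 47.54 kip

Release the roller at B. Primary structure: cantilever fixed at A.
Free-end deflection of the primary structure under the applied loading (downward +):
  point load 60 at a = 2.8: Pa²(3L − a)/(6EI) = 721.3/EI
  point load 66 at a = 1.6: Pa²(3L − a)/(6EI) = 292.9/EI
  δ_0 = 1014/EI
Tip deflection under a unit load at B: L³/(3EI) = 21.33/EI.
Compatibility at B: δ_0 − R_B·δ_{BB} = 0, so R_B = 1014/21.33 = 47.54 kip.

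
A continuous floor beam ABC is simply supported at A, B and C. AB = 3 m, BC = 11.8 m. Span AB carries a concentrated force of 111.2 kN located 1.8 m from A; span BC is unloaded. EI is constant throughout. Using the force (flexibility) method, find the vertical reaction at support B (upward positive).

R_B = 72.15 kN

Release continuity at B by inserting a hinge; the redundant is the internal moment M_B. The primary structure is two simply-supported spans AB and BC.
Rotations at B on the released spans (each span's end-slope, ×1/EI):
  span AB: point load 111.2 at a = 1.8: Pab(L + a)/(6LEI) = 64.05/EI
  relative rotation θ_0 = (64.05 + 0)/EI = 64.05/EI
A unit hogging moment at B produces rotation L₁/(3EI) + L₂/(3EI) = 4.933/EI.
Compatibility: M_B·(L₁+L₂)/(3EI) = θ_0, giving M_B = 12.98 kN·m (hogging).
Span AB, ΣM about A with M_B applied at B: R_B^{AB}·3 = 200.2 + 12.98, so R_B^{AB} = 71.05 kN and R_A = 111.2 − 71.05 = 40.15 kN.
Span BC, ΣM about C: R_B^{BC}·11.8 = 0 + 12.98, so R_B^{BC} = 1.1 kN and R_C = 0 − 1.1 = -1.1 kN.
R_B = 71.05 + 1.1 = 72.15 kN.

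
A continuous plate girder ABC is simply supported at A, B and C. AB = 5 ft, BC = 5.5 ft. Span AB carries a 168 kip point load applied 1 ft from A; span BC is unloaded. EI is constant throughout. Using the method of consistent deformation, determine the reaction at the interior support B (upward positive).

Insert a hinge at B; M_B is the redundant, and each span becomes simply supported.
Discontinuity in slope at B on the released structure — sum the simple-span end rotations:
  span AB: point load 168 at a = 1: Pab(L + a)/(6LEI) = 134.4/EI
  relative rotation θ_0 = (134.4 + 0)/EI = 134.4/EI
A unit hogging moment at B produces rotation L₁/(3EI) + L₂/(3EI) = 3.5/EI.
Compatibility: M_B·(L₁+L₂)/(3EI) = θ_0, giving M_B = 38.4 kip·ft (hogging).
Span AB, ΣM about A with M_B applied at B: R_B^{AB}·5 = 168 + 38.4, so R_B^{AB} = 41.28 kip and R_A = 168 − 41.28 = 126.7 kip.
Span BC, ΣM about C: R_B^{BC}·5.5 = 0 + 38.4, so R_B^{BC} = 6.982 kip and R_C = 0 − 6.982 = -6.982 kip.
R_B = 41.28 + 6.982 = 48.26 kip.

R_B = 48.26 kip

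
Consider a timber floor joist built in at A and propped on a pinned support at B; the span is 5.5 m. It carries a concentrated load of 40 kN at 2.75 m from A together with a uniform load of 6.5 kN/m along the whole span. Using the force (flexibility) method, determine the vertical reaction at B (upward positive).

Release the roller at B. Primary structure: cantilever fixed at A.
Free-end deflection of the primary structure under the applied loading (downward +):
  point load 40 at a = 2.75: Pa²(3L − a)/(6EI) = 693.2/EI
  UDL 6.5: wL⁴/(8EI) = 743.5/EI
  δ_0 = 1437/EI
Tip deflection under a unit load at B: L³/(3EI) = 55.46/EI.
Compatibility at B: δ_0 − R_B·δ_{BB} = 0, so R_B = 1437/55.46 = 25.91 kN.

R_B = 25.91 kN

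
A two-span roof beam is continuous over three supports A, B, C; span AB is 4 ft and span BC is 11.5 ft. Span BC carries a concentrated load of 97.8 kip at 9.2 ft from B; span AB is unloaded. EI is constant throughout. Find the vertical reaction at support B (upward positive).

Insert a hinge at B; M_B is the redundant, and each span becomes simply supported.
Discontinuity in slope at B on the released structure — sum the simple-span end rotations:
  span BC: point load 97.8 at a = 9.2: Pab(L + b)/(6LEI) = 413.9/EI
  relative rotation θ_0 = (0 + 413.9)/EI = 413.9/EI
A unit hogging moment at B produces rotation L₁/(3EI) + L₂/(3EI) = 5.167/EI.
Slope continuity at B: θ_0 = M_B·5.167/EI, so M_B = 413.9/5.167 = 80.11 kip·ft (hogging).
Span AB, ΣM about A with M_B applied at B: R_B^{AB}·4 = 0 + 80.11, so R_B^{AB} = 20.03 kip and R_A = 0 − 20.03 = -20.03 kip.
Span BC, ΣM about C: R_B^{BC}·11.5 = 224.9 + 80.11, so R_B^{BC} = 26.53 kip and R_C = 97.8 − 26.53 = 71.27 kip.
R_B = 20.03 + 26.53 = 46.55 kip.

R_B = 46.55 kip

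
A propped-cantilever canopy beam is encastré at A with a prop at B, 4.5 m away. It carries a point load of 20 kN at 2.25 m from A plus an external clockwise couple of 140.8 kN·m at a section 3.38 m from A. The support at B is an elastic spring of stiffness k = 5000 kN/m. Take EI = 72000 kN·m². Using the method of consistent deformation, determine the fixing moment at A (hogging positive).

Release the roller at B. Primary structure: cantilever fixed at A.
Downward deflection at the released point B due to the loads:
  point load 20 at a = 2.25: Pa²(3L − a)/(6EI) = 189.8/EI
  clockwise couple 140.8 at a = 3.38: M₀a(2L − a)/(2EI) = 1337/EI
  δ_0 = 1527/EI
Flexibility coefficient — unit upward force at B: δ_{BB} = L³/(3EI) = 30.38/EI.
With EI = 72000 kN·m²: δ_0 = 0.02121 m and δ_{BB} = 0.000422 m/kN.
Compatibility — the spring shortens by R_B/k under the reaction it provides: δ_0 − R_B·δ_{BB} = R_B/k. With 1/k = 0.0002 m/kN, R_B = δ_0 / (δ_{BB} + 1/k) = 0.02121 / (0.000422 + 0.0002) = 34.11 kN.
Moment equilibrium about A: M_A = Σ(load moments about A) − R_B·L = 185.8 − 34.11×4.5 = 32.32 kN·m.

M_A = 32.32 kN·m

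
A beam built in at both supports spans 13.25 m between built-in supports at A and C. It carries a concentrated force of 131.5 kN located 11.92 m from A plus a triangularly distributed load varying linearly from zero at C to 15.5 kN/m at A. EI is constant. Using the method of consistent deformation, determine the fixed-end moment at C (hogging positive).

Take the two fixed-end moments M_A, M_C as redundants; the released structure is the simple span AC.
Simple-span end rotations at A and C under the given loads:
  at A: point load 131.5 at a = 11.92: Pab(L + b)/(6LEI) = 382.3/EI
  at C: point load 131.5 at a = 11.92: Pab(L + a)/(6LEI) = 660/EI
  at A: triangular load, peak 15.5: w₀L³/(45EI) = 801.2/EI
  at C: triangular load, peak 15.5: 7w₀L³/(360EI) = 701.1/EI
  θ_A0 = 1184/EI,  θ_C0 = 1361/EI
Flexibility coefficients: a unit moment at one end gives L/(3EI) there and L/(6EI) at the far end, so f₁₁ = f₂₂ = 4.417/EI and f₁₂ = f₂₁ = 2.208/EI.
Compatibility — zero rotation at each built-in end:
  4.417 M_A + 2.208 M_C = 1184
  2.208 M_A + 4.417 M_C = 1361
Solving the pair gives M_A = 151.9 kN·m and M_C = 232.3 kN·m (hogging).

M_C = 232.3 kN·m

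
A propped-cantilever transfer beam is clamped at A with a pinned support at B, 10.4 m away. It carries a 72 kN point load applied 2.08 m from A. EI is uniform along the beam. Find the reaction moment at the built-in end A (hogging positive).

Release the roller at B. Primary structure: cantilever fixed at A.
Deflection at B on the released cantilever, summing each load's contribution:
  point load 72 at a = 2.08: Pa²(3L − a)/(6EI) = 1512/EI
Tip deflection under a unit load at B: L³/(3EI) = 375/EI.
Compatibility at B: δ_0 − R_B·δ_{BB} = 0, so R_B = 1512/375 = 4.032 kN.
Moment equilibrium about A: M_A = Σ(load moments about A) − R_B·L = 149.8 − 4.032×10.4 = 107.8 kN·m.

M_A = 107.8 kN·m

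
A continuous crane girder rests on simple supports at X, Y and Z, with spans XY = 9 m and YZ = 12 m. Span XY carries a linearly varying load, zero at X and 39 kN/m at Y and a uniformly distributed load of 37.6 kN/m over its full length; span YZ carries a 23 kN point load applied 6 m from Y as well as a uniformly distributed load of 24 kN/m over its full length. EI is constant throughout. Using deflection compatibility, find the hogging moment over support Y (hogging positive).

M_Y = 529.8 kN·m

Release continuity at Y by inserting a hinge; the redundant is the internal moment M_Y. The primary structure is two simply-supported spans XY and YZ.
End slopes at the hinge Y, treating each span as simply supported:
  span XY: triangular load, peak 39: w₀L³/(45EI) = 631.8/EI
  span XY: UDL 37.6: wL³/(24EI) = 1142/EI
  span YZ: point load 23 at a = 6: Pab(L + b)/(6LEI) = 207/EI
  span YZ: UDL 24: wL³/(24EI) = 1728/EI
  relative rotation θ_0 = (1774 + 1935)/EI = 3709/EI
A unit hogging moment at Y produces rotation L₁/(3EI) + L₂/(3EI) = 7/EI.
Slope continuity at Y: θ_0 = M_Y·7/EI, so M_Y = 3709/7 = 529.8 kN·m (hogging).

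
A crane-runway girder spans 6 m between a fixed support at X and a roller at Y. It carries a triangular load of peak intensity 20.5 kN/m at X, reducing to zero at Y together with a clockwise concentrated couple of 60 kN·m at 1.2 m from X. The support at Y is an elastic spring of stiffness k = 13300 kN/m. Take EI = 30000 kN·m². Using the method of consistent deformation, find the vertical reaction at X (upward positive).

Release the roller at Y. Primary structure: cantilever fixed at X.
Primary-structure tip deflection at Y by superposition:
  triangular load, peak 20.5 at the fixed end: w₀L⁴/(30EI) = 885.6/EI
  clockwise couple 60 at a = 1.2: M₀a(2L − a)/(2EI) = 388.8/EI
  δ_0 = 1274/EI
Tip deflection under a unit load at Y: L³/(3EI) = 72/EI.
With EI = 30000 kN·m²: δ_0 = 0.04248 m and δ_{YY} = 0.0024 m/kN.
Compatibility — the spring shortens by R_Y/k under the reaction it provides: δ_0 − R_Y·δ_{YY} = R_Y/k. With 1/k = 0.000075 m/kN, R_Y = δ_0 / (δ_{YY} + 1/k) = 0.04248 / (0.0024 + 0.000075) = 17.16 kN.
Vertical equilibrium: R_X = ΣP − R_Y = 61.5 − 17.16 = 44.34 kN.

R_X = 44.34 kN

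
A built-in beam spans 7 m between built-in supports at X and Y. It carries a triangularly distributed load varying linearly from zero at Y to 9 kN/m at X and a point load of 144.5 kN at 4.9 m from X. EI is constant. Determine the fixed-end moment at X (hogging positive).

M_X = 85.77 kN·m

Release both end moments; the primary structure is a simply-supported span XY with redundants M_X and M_Y.
End rotations of the released simple span under the applied load (×1/EI):
  at X: triangular load, peak 9: w₀L³/(45EI) = 68.6/EI
  at Y: triangular load, peak 9: 7w₀L³/(360EI) = 60.02/EI
  at X: point load 144.5 at a = 4.9: Pab(L + b)/(6LEI) = 322.2/EI
  at Y: point load 144.5 at a = 4.9: Pab(L + a)/(6LEI) = 421.3/EI
  θ_X0 = 390.8/EI,  θ_Y0 = 481.3/EI
Flexibility coefficients: a unit moment at one end gives L/(3EI) there and L/(6EI) at the far end, so f₁₁ = f₂₂ = 2.333/EI and f₁₂ = f₂₁ = 1.167/EI.
Compatibility — zero rotation at each built-in end:
  2.333 M_X + 1.167 M_Y = 390.8
  1.167 M_X + 2.333 M_Y = 481.3
Solving the pair gives M_X = 85.77 kN·m and M_Y = 163.4 kN·m (hogging).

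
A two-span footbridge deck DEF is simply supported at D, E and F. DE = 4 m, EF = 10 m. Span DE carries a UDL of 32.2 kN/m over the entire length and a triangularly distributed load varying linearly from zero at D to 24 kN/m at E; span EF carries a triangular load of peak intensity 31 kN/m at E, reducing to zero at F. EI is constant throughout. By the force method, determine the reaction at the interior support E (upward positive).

Take M_E as the redundant. Released structure: two simple spans DE and EF with a hinge at E.
End slopes at the hinge E, treating each span as simply supported:
  span DE: UDL 32.2: wL³/(24EI) = 85.87/EI
  span DE: triangular load, peak 24: w₀L³/(45EI) = 34.13/EI
  span EF: triangular load, peak 31: w₀L³/(45EI) = 688.9/EI
  relative rotation θ_0 = (120 + 688.9)/EI = 808.9/EI
A unit hogging moment at E produces rotation L₁/(3EI) + L₂/(3EI) = 4.667/EI.
Slope continuity at E: θ_0 = M_E·4.667/EI, so M_E = 808.9/4.667 = 173.3 kN·m (hogging).
Span DE, ΣM about D with M_E applied at E: R_E^{DE}·4 = 385.6 + 173.3, so R_E^{DE} = 139.7 kN and R_D = 176.8 − 139.7 = 37.07 kN.
Span EF, ΣM about F: R_E^{EF}·10 = 1033 + 173.3, so R_E^{EF} = 120.7 kN and R_F = 155 − 120.7 = 34.33 kN.
R_E = 139.7 + 120.7 = 260.4 kN.

R_E = 260.4 kN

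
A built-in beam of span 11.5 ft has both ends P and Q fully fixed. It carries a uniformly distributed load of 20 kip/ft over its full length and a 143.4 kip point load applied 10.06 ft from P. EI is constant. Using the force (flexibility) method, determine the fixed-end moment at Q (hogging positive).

M_Q = 378.4 kip·ft

Take the two fixed-end moments M_P, M_Q as redundants; the released structure is the simple span PQ.
Simple-span end rotations at P and Q under the given loads:
  at P: UDL 20: wL³/(24EI) = 1267/EI
  at Q: UDL 20: wL³/(24EI) = 1267/EI
  at P: point load 143.4 at a = 10.06: Pab(L + b)/(6LEI) = 389.6/EI
  at Q: point load 143.4 at a = 10.06: Pab(L + a)/(6LEI) = 649.1/EI
  θ_P0 = 1657/EI,  θ_Q0 = 1916/EI
Flexibility coefficients: a unit moment at one end gives L/(3EI) there and L/(6EI) at the far end, so f₁₁ = f₂₂ = 3.833/EI and f₁₂ = f₂₁ = 1.917/EI.
Compatibility — zero rotation at each built-in end:
  3.833 M_P + 1.917 M_Q = 1657
  1.917 M_P + 3.833 M_Q = 1916
Solving the pair gives M_P = 243 kip·ft and M_Q = 378.4 kip·ft (hogging).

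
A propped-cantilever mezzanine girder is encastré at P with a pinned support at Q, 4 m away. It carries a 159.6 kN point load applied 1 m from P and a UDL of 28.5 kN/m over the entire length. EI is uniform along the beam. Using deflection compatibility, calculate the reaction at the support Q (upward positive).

Remove the prop at Q; the released (primary) structure is a cantilever built in at P.
Deflection at Q on the released cantilever, summing each load's contribution:
  point load 159.6 at a = 1: Pa²(3L − a)/(6EI) = 292.6/EI
  UDL 28.5: wL⁴/(8EI) = 912/EI
  δ_0 = 1205/EI
Flexibility coefficient — unit upward force at Q: δ_{QQ} = L³/(3EI) = 21.33/EI.
The prop prevents deflection at Q: R_Q = δ_0/δ_{QQ} = 1205/21.33 = 56.47 kN.

R_Q = 56.47 kN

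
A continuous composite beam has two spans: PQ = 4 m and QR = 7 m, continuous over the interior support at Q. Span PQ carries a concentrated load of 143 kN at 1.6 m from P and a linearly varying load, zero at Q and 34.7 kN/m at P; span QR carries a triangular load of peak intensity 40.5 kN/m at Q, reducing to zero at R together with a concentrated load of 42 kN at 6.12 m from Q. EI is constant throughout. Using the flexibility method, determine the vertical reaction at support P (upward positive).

Insert a hinge at Q; M_Q is the redundant, and each span becomes simply supported.
Rotations at Q on the released spans (each span's end-slope, ×1/EI):
  span PQ: point load 143 at a = 1.6: Pab(L + a)/(6LEI) = 128.1/EI
  span PQ: triangular load, peak 34.7: 7w₀L³/(360EI) = 43.18/EI
  span QR: triangular load, peak 40.5: w₀L³/(45EI) = 308.7/EI
  span QR: point load 42 at a = 6.12: Pab(L + b)/(6LEI) = 42.44/EI
  relative rotation θ_0 = (171.3 + 351.1)/EI = 522.4/EI
A unit hogging moment at Q produces rotation L₁/(3EI) + L₂/(3EI) = 3.667/EI.
Compatibility: M_Q·(L₁+L₂)/(3EI) = θ_0, giving M_Q = 142.5 kN·m (hogging).
Span PQ, ΣM about P with M_Q applied at Q: R_Q^{PQ}·4 = 321.3 + 142.5, so R_Q^{PQ} = 116 kN and R_P = 212.4 − 116 = 96.45 kN.

R_P = 96.45 kN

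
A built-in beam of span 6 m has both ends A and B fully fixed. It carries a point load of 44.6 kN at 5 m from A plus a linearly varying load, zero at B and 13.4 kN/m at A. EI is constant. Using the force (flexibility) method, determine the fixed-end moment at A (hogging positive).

Take the two fixed-end moments M_A, M_B as redundants; the released structure is the simple span AB.
Simple-span end rotations at A and B under the given loads:
  at A: point load 44.6 at a = 5: Pab(L + b)/(6LEI) = 43.36/EI
  at B: point load 44.6 at a = 5: Pab(L + a)/(6LEI) = 68.14/EI
  at A: triangular load, peak 13.4: w₀L³/(45EI) = 64.32/EI
  at B: triangular load, peak 13.4: 7w₀L³/(360EI) = 56.28/EI
  θ_A0 = 107.7/EI,  θ_B0 = 124.4/EI
Flexibility coefficients: a unit moment at one end gives L/(3EI) there and L/(6EI) at the far end, so f₁₁ = f₂₂ = 2/EI and f₁₂ = f₂₁ = 1/EI.
Compatibility — zero rotation at each built-in end:
  2 M_A + 1 M_B = 107.7
  1 M_A + 2 M_B = 124.4
Solving the pair gives M_A = 30.31 kN·m and M_B = 47.05 kN·m (hogging).

M_A = 30.31 kN·m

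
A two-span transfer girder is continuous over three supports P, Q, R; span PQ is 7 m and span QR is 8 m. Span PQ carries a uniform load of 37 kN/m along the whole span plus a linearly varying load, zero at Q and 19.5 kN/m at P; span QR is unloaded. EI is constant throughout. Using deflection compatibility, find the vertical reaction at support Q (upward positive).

Release continuity at Q by inserting a hinge; the redundant is the internal moment M_Q. The primary structure is two simply-supported spans PQ and QR.
End slopes at the hinge Q, treating each span as simply supported:
  span PQ: UDL 37: wL³/(24EI) = 528.8/EI
  span PQ: triangular load, peak 19.5: 7w₀L³/(360EI) = 130.1/EI
  relative rotation θ_0 = (658.8 + 0)/EI = 658.8/EI
A unit hogging moment at Q produces rotation L₁/(3EI) + L₂/(3EI) = 5/EI.
Slope continuity at Q: θ_0 = M_Q·5/EI, so M_Q = 658.8/5 = 131.8 kN·m (hogging).
Span PQ, ΣM about P with M_Q applied at Q: R_Q^{PQ}·7 = 1066 + 131.8, so R_Q^{PQ} = 171.1 kN and R_P = 327.2 − 171.1 = 156.2 kN.
Span QR, ΣM about R: R_Q^{QR}·8 = 0 + 131.8, so R_Q^{QR} = 16.47 kN and R_R = 0 − 16.47 = -16.47 kN.
R_Q = 171.1 + 16.47 = 187.5 kN.

R_Q = 187.5 kN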